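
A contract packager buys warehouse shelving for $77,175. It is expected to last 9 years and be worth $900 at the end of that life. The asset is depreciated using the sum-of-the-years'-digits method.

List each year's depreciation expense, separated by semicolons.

Depreciable base = $77,175 − $900 = $76,275.
Sum of the years' digits = 9+8+7+6+5+4+3+2+1 = 45.
Year 1: $76,275 × 9/45 = $15,255. Book value $61,920.
Year 2: $76,275 × 8/45 = $13,560. Book value $48,360.
Year 3: $76,275 × 7/45 = $11,865. Book value $36,495.
Year 4: $76,275 × 6/45 = $10,170. Book value $26,325.
Year 5: $76,275 × 5/45 = $8,475. Book value $17,850.
Year 6: $76,275 × 4/45 = $6,780. Book value $11,070.
Year 7: $76,275 × 3/45 = $5,085. Book value $5,985.
Year 8: $76,275 × 2/45 = $3,390. Book value $2,595.
Year 9: $76,275 × 1/45 = $1,695. Book value $900.

$15,255; $13,560; $11,865; $10,170; $8,475; $6,780; $5,085; $3,390; $1,695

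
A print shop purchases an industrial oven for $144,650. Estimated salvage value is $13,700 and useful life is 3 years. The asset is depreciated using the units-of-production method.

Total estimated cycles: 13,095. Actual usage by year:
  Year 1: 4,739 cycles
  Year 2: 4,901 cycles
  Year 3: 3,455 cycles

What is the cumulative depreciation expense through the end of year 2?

Depreciable base = $144,650 − $13,700 = $130,950.
Rate = $130,950 / 13,095 cycles = $10 per cycle.
Year 1: 4,739 × $10 = $47,390. Book value $97,260.
Year 2: 4,901 × $10 = $49,010. Book value $48,250.
Accumulated through year 2 = $144,650 − $48,250 = $96,400.

$96,400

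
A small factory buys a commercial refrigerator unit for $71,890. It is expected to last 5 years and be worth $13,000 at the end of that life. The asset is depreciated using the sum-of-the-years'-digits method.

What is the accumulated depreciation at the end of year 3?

$47,112

Depreciable base = $71,890 − $13,000 = $58,890.
Sum of the years' digits = 5+4+3+2+1 = 15.
Year 1: $58,890 × 5/15 = $19,630. Book value $52,260.
Year 2: $58,890 × 4/15 = $15,704. Book value $36,556.
Year 3: $58,890 × 3/15 = $11,778. Book value $24,778.
Accumulated through year 3 = $71,890 − $24,778 = $47,112.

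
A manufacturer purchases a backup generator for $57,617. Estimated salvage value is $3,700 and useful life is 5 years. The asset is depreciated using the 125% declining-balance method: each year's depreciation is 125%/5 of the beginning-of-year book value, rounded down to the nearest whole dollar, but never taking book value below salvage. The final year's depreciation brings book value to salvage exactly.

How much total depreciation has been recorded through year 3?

Depreciable base = $57,617 − $3,700 = $53,917.
Year 1: ⌊$57,617 × 125%/5⌋ = $14,404. Book value $43,213.
Year 2: ⌊$43,213 × 125%/5⌋ = $10,803. Book value $32,410.
Year 3: ⌊$32,410 × 125%/5⌋ = $8,102. Book value $24,308.
Accumulated through year 3 = $57,617 − $24,308 = $33,309.

$33,309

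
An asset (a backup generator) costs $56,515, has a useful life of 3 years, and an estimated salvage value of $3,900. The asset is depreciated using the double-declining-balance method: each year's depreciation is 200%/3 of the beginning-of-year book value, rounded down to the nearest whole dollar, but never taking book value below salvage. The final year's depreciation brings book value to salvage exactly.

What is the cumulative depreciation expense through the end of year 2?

Depreciable base = $56,515 − $3,900 = $52,615.
Year 1: ⌊$56,515 × 200%/3⌋ = $37,676. Book value $18,839.
Year 2: ⌊$18,839 × 200%/3⌋ = $12,559. Book value $6,280.
Accumulated through year 2 = $56,515 − $6,280 = $50,235.

$50,235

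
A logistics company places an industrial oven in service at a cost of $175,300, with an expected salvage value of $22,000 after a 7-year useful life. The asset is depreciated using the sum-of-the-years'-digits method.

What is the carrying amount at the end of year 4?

$54,850

Depreciable base = $175,300 − $22,000 = $153,300.
Sum of the years' digits = 7+6+5+4+3+2+1 = 28.
Year 1: $153,300 × 7/28 = $38,325. Book value $136,975.
Year 2: $153,300 × 6/28 = $32,850. Book value $104,125.
Year 3: $153,300 × 5/28 = $27,375. Book value $76,750.
Year 4: $153,300 × 4/28 = $21,900. Book value $54,850.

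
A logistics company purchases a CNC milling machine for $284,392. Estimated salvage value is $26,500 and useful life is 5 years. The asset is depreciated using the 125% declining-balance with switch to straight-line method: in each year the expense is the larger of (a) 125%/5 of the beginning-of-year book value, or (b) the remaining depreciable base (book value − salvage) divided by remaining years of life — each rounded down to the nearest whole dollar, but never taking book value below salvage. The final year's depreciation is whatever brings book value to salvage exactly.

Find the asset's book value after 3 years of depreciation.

Depreciable base = $284,392 − $26,500 = $257,892.
Year 1: DB = ⌊$284,392 × 125%/5⌋ = $71,098; SL = ⌊$257,892/5⌋ = $51,578 → take DB $71,098. Book value $213,294.
Year 2: DB = ⌊$213,294 × 125%/5⌋ = $53,323; SL = ⌊$186,794/4⌋ = $46,698 → take DB $53,323. Book value $159,971.
Year 3: DB = ⌊$159,971 × 125%/5⌋ = $39,992; SL = ⌊$133,471/3⌋ = $44,490 → take SL $44,490. Book value $115,481.

$115,481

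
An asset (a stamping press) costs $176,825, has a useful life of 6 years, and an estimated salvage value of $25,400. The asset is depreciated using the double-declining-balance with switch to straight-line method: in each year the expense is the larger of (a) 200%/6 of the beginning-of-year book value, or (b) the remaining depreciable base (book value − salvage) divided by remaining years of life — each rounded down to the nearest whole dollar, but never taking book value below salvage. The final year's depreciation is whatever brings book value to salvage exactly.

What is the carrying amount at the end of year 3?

Depreciable base = $176,825 − $25,400 = $151,425.
Year 1: DB = ⌊$176,825 × 200%/6⌋ = $58,941; SL = ⌊$151,425/6⌋ = $25,237 → take DB $58,941. Book value $117,884.
Year 2: DB = ⌊$117,884 × 200%/6⌋ = $39,294; SL = ⌊$92,484/5⌋ = $18,496 → take DB $39,294. Book value $78,590.
Year 3: DB = ⌊$78,590 × 200%/6⌋ = $26,196; SL = ⌊$53,190/4⌋ = $13,297 → take DB $26,196. Book value $52,394.

$52,394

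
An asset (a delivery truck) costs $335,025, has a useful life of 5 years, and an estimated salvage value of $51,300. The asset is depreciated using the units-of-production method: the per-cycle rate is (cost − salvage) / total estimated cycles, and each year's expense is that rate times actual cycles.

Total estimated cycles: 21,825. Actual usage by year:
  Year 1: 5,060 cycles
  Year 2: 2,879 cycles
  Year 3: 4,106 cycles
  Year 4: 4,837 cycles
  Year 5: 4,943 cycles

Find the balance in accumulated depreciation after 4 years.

$219,466

Depreciable base = $335,025 − $51,300 = $283,725.
Rate = $283,725 / 21,825 cycles = $13 per cycle.
Year 1: 5,060 × $13 = $65,780. Book value $269,245.
Year 2: 2,879 × $13 = $37,427. Book value $231,818.
Year 3: 4,106 × $13 = $53,378. Book value $178,440.
Year 4: 4,837 × $13 = $62,881. Book value $115,559.
Accumulated through year 4 = $335,025 − $115,559 = $219,466.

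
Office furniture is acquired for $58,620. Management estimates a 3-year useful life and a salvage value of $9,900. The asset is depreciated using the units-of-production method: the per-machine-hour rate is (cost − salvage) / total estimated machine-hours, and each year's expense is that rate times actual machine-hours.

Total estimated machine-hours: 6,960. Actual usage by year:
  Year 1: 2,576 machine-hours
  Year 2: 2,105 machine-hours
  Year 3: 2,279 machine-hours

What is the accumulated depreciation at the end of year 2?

Depreciable base = $58,620 − $9,900 = $48,720.
Rate = $48,720 / 6,960 machine-hours = $7 per machine-hour.
Year 1: 2,576 × $7 = $18,032. Book value $40,588.
Year 2: 2,105 × $7 = $14,735. Book value $25,853.
Accumulated through year 2 = $58,620 − $25,853 = $32,767.

$32,767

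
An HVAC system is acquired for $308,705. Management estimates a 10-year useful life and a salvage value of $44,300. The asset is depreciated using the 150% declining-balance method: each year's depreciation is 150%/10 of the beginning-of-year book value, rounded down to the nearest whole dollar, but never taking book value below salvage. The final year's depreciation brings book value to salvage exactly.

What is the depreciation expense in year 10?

$27,203

Depreciable base = $308,705 − $44,300 = $264,405.
Year 1: ⌊$308,705 × 150%/10⌋ = $46,305. Book value $262,400.
Year 2: ⌊$262,400 × 150%/10⌋ = $39,360. Book value $223,040.
Year 3: ⌊$223,040 × 150%/10⌋ = $33,456. Book value $189,584.
Year 4: ⌊$189,584 × 150%/10⌋ = $28,437. Book value $161,147.
Year 5: ⌊$161,147 × 150%/10⌋ = $24,172. Book value $136,975.
Year 6: ⌊$136,975 × 150%/10⌋ = $20,546. Book value $116,429.
Year 7: ⌊$116,429 × 150%/10⌋ = $17,464. Book value $98,965.
Year 8: ⌊$98,965 × 150%/10⌋ = $14,844. Book value $84,121.
Year 9: ⌊$84,121 × 150%/10⌋ = $12,618. Book value $71,503.
Year 10 (final): $71,503 − $44,300 = $27,203. Book value $44,300.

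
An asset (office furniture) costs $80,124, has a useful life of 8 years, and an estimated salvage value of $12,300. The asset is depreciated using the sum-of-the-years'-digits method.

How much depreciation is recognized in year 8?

$1,884

Depreciable base = $80,124 − $12,300 = $67,824.
Sum of the years' digits = 8+7+6+5+4+3+2+1 = 36.
Year 1: $67,824 × 8/36 = $15,072. Book value $65,052.
Year 2: $67,824 × 7/36 = $13,188. Book value $51,864.
Year 3: $67,824 × 6/36 = $11,304. Book value $40,560.
Year 4: $67,824 × 5/36 = $9,420. Book value $31,140.
Year 5: $67,824 × 4/36 = $7,536. Book value $23,604.
Year 6: $67,824 × 3/36 = $5,652. Book value $17,952.
Year 7: $67,824 × 2/36 = $3,768. Book value $14,184.
Year 8: $67,824 × 1/36 = $1,884. Book value $12,300.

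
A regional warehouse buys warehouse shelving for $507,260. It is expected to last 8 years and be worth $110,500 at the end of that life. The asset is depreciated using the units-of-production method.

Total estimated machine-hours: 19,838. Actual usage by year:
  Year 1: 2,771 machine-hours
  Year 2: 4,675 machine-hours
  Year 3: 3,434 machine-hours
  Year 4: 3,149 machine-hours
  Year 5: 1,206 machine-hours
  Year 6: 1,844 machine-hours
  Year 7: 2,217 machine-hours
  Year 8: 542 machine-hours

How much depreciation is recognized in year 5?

$24,120

Depreciable base = $507,260 − $110,500 = $396,760.
Rate = $396,760 / 19,838 machine-hours = $20 per machine-hour.
Year 1: 2,771 × $20 = $55,420. Book value $451,840.
Year 2: 4,675 × $20 = $93,500. Book value $358,340.
Year 3: 3,434 × $20 = $68,680. Book value $289,660.
Year 4: 3,149 × $20 = $62,980. Book value $226,680.
Year 5: 1,206 × $20 = $24,120. Book value $202,560.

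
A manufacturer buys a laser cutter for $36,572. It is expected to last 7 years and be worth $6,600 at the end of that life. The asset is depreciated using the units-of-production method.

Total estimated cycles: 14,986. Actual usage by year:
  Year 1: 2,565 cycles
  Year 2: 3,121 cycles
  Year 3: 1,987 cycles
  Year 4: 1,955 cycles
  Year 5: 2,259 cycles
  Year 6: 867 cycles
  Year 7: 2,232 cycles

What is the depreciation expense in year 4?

$3,910

Depreciable base = $36,572 − $6,600 = $29,972.
Rate = $29,972 / 14,986 cycles = $2 per cycle.
Year 1: 2,565 × $2 = $5,130. Book value $31,442.
Year 2: 3,121 × $2 = $6,242. Book value $25,200.
Year 3: 1,987 × $2 = $3,974. Book value $21,226.
Year 4: 1,955 × $2 = $3,910. Book value $17,316.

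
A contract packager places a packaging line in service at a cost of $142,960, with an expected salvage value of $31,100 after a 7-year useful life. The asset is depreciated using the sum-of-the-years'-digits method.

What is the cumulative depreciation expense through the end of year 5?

Depreciable base = $142,960 − $31,100 = $111,860.
Sum of the years' digits = 7+6+5+4+3+2+1 = 28.
Year 1: $111,860 × 7/28 = $27,965. Book value $114,995.
Year 2: $111,860 × 6/28 = $23,970. Book value $91,025.
Year 3: $111,860 × 5/28 = $19,975. Book value $71,050.
Year 4: $111,860 × 4/28 = $15,980. Book value $55,070.
Year 5: $111,860 × 3/28 = $11,985. Book value $43,085.
Accumulated through year 5 = $142,960 − $43,085 = $99,875.

$99,875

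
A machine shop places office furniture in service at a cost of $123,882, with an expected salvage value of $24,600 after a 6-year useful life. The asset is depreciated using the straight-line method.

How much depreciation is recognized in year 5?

Depreciable base = $123,882 − $24,600 = $99,282.
Annual expense = $99,282 / 6 = $16,547.

$16,547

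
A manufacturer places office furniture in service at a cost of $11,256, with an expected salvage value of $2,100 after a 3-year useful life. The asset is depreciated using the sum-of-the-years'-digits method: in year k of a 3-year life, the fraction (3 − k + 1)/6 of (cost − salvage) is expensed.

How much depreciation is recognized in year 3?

$1,526

Depreciable base = $11,256 − $2,100 = $9,156.
Sum of the years' digits = 3+2+1 = 6.
Year 1: $9,156 × 3/6 = $4,578. Book value $6,678.
Year 2: $9,156 × 2/6 = $3,052. Book value $3,626.
Year 3: $9,156 × 1/6 = $1,526. Book value $2,100.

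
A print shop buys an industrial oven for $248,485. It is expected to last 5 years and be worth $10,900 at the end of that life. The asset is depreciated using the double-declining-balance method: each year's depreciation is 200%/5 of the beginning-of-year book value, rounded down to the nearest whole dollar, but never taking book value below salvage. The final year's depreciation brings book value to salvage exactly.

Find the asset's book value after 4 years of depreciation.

Depreciable base = $248,485 − $10,900 = $237,585.
Year 1: ⌊$248,485 × 200%/5⌋ = $99,394. Book value $149,091.
Year 2: ⌊$149,091 × 200%/5⌋ = $59,636. Book value $89,455.
Year 3: ⌊$89,455 × 200%/5⌋ = $35,782. Book value $53,673.
Year 4: ⌊$53,673 × 200%/5⌋ = $21,469. Book value $32,204.

$32,204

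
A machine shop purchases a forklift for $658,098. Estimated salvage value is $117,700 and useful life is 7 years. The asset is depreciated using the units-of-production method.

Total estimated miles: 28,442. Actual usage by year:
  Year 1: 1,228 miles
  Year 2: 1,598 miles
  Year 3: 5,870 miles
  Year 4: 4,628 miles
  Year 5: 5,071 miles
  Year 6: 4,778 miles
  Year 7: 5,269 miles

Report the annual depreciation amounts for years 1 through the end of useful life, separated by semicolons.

Depreciable base = $658,098 − $117,700 = $540,398.
Rate = $540,398 / 28,442 miles = $19 per mile.
Year 1: 1,228 × $19 = $23,332. Book value $634,766.
Year 2: 1,598 × $19 = $30,362. Book value $604,404.
Year 3: 5,870 × $19 = $111,530. Book value $492,874.
Year 4: 4,628 × $19 = $87,932. Book value $404,942.
Year 5: 5,071 × $19 = $96,349. Book value $308,593.
Year 6: 4,778 × $19 = $90,782. Book value $217,811.
Year 7: 5,269 × $19 = $100,111. Book value $117,700.

$23,332; $30,362; $111,530; $87,932; $96,349; $90,782; $100,111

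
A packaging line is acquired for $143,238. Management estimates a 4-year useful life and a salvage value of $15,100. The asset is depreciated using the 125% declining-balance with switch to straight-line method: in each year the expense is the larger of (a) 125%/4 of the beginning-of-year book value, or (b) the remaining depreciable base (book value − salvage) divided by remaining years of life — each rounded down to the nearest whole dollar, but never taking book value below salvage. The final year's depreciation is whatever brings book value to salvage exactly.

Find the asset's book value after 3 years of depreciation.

Depreciable base = $143,238 − $15,100 = $128,138.
Year 1: DB = ⌊$143,238 × 125%/4⌋ = $44,761; SL = ⌊$128,138/4⌋ = $32,034 → take DB $44,761. Book value $98,477.
Year 2: DB = ⌊$98,477 × 125%/4⌋ = $30,774; SL = ⌊$83,377/3⌋ = $27,792 → take DB $30,774. Book value $67,703.
Year 3: DB = ⌊$67,703 × 125%/4⌋ = $21,157; SL = ⌊$52,603/2⌋ = $26,301 → take SL $26,301. Book value $41,402.

$41,402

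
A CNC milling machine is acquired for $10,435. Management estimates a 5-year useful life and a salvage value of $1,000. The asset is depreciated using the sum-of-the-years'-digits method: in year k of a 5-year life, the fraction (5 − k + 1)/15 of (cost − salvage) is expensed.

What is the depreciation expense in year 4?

$1,258

Depreciable base = $10,435 − $1,000 = $9,435.
Sum of the years' digits = 5+4+3+2+1 = 15.
Year 1: $9,435 × 5/15 = $3,145. Book value $7,290.
Year 2: $9,435 × 4/15 = $2,516. Book value $4,774.
Year 3: $9,435 × 3/15 = $1,887. Book value $2,887.
Year 4: $9,435 × 2/15 = $1,258. Book value $1,629.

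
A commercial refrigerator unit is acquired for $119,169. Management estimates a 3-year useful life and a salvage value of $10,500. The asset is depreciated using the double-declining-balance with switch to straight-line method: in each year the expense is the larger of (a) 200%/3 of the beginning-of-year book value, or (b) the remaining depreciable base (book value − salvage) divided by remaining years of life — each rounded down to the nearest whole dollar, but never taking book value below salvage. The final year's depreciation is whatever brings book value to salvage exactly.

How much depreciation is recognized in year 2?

$26,482

Depreciable base = $119,169 − $10,500 = $108,669.
Year 1: DB = ⌊$119,169 × 200%/3⌋ = $79,446; SL = ⌊$108,669/3⌋ = $36,223 → take DB $79,446. Book value $39,723.
Year 2: DB = ⌊$39,723 × 200%/3⌋ = $26,482; SL = ⌊$29,223/2⌋ = $14,611 → take DB $26,482. Book value $13,241.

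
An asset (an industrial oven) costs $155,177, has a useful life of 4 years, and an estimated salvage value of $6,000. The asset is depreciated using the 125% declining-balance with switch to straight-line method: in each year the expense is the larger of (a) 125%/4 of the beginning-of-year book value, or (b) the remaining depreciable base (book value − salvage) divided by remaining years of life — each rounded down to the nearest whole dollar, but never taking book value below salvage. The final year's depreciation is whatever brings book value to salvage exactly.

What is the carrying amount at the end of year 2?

$73,124

Depreciable base = $155,177 − $6,000 = $149,177.
Year 1: DB = ⌊$155,177 × 125%/4⌋ = $48,492; SL = ⌊$149,177/4⌋ = $37,294 → take DB $48,492. Book value $106,685.
Year 2: DB = ⌊$106,685 × 125%/4⌋ = $33,339; SL = ⌊$100,685/3⌋ = $33,561 → take SL $33,561. Book value $73,124.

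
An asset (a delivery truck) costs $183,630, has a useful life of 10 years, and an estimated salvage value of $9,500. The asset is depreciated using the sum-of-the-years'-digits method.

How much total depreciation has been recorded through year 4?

Depreciable base = $183,630 − $9,500 = $174,130.
Sum of the years' digits = 10+9+8+7+6+5+4+3+2+1 = 55.
Year 1: $174,130 × 10/55 = $31,660. Book value $151,970.
Year 2: $174,130 × 9/55 = $28,494. Book value $123,476.
Year 3: $174,130 × 8/55 = $25,328. Book value $98,148.
Year 4: $174,130 × 7/55 = $22,162. Book value $75,986.
Accumulated through year 4 = $183,630 − $75,986 = $107,644.

$107,644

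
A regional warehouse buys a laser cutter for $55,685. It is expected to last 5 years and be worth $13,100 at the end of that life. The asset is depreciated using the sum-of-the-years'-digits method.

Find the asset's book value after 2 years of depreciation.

$30,134

Depreciable base = $55,685 − $13,100 = $42,585.
Sum of the years' digits = 5+4+3+2+1 = 15.
Year 1: $42,585 × 5/15 = $14,195. Book value $41,490.
Year 2: $42,585 × 4/15 = $11,356. Book value $30,134.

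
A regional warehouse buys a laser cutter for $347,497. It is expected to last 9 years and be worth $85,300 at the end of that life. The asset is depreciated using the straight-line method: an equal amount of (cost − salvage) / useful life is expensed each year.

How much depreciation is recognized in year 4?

$29,133

Depreciable base = $347,497 − $85,300 = $262,197.
Annual expense = $262,197 / 9 = $29,133.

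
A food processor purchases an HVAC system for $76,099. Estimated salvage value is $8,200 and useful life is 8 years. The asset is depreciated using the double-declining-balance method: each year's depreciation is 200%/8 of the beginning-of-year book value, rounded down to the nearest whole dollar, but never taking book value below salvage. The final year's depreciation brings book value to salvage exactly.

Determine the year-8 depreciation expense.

Depreciable base = $76,099 − $8,200 = $67,899.
Year 1: ⌊$76,099 × 200%/8⌋ = $19,024. Book value $57,075.
Year 2: ⌊$57,075 × 200%/8⌋ = $14,268. Book value $42,807.
Year 3: ⌊$42,807 × 200%/8⌋ = $10,701. Book value $32,106.
Year 4: ⌊$32,106 × 200%/8⌋ = $8,026. Book value $24,080.
Year 5: ⌊$24,080 × 200%/8⌋ = $6,020. Book value $18,060.
Year 6: ⌊$18,060 × 200%/8⌋ = $4,515. Book value $13,545.
Year 7: ⌊$13,545 × 200%/8⌋ = $3,386. Book value $10,159.
Year 8 (final): $10,159 − $8,200 = $1,959. Book value $8,200.

$1,959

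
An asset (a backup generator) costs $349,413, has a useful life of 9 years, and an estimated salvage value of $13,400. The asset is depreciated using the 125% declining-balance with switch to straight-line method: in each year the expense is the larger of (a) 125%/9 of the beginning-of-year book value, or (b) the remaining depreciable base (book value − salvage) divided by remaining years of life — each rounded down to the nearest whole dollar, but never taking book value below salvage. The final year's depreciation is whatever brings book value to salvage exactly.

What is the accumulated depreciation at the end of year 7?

$266,109

Depreciable base = $349,413 − $13,400 = $336,013.
Year 1: DB = ⌊$349,413 × 125%/9⌋ = $48,529; SL = ⌊$336,013/9⌋ = $37,334 → take DB $48,529. Book value $300,884.
Year 2: DB = ⌊$300,884 × 125%/9⌋ = $41,789; SL = ⌊$287,484/8⌋ = $35,935 → take DB $41,789. Book value $259,095.
Year 3: DB = ⌊$259,095 × 125%/9⌋ = $35,985; SL = ⌊$245,695/7⌋ = $35,099 → take DB $35,985. Book value $223,110.
Year 4: DB = ⌊$223,110 × 125%/9⌋ = $30,987; SL = ⌊$209,710/6⌋ = $34,951 → take SL $34,951. Book value $188,159.
Year 5: DB = ⌊$188,159 × 125%/9⌋ = $26,133; SL = ⌊$174,759/5⌋ = $34,951 → take SL $34,951. Book value $153,208.
Year 6: DB = ⌊$153,208 × 125%/9⌋ = $21,278; SL = ⌊$139,808/4⌋ = $34,952 → take SL $34,952. Book value $118,256.
Year 7: DB = ⌊$118,256 × 125%/9⌋ = $16,424; SL = ⌊$104,856/3⌋ = $34,952 → take SL $34,952. Book value $83,304.
Accumulated through year 7 = $349,413 − $83,304 = $266,109.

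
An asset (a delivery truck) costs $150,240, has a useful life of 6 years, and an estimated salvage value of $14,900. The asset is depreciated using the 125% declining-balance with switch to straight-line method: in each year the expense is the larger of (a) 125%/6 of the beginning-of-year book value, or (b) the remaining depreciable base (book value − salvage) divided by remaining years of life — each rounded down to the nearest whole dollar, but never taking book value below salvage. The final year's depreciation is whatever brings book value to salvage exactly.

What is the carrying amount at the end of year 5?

$34,716

Depreciable base = $150,240 − $14,900 = $135,340.
Year 1: DB = ⌊$150,240 × 125%/6⌋ = $31,300; SL = ⌊$135,340/6⌋ = $22,556 → take DB $31,300. Book value $118,940.
Year 2: DB = ⌊$118,940 × 125%/6⌋ = $24,779; SL = ⌊$104,040/5⌋ = $20,808 → take DB $24,779. Book value $94,161.
Year 3: DB = ⌊$94,161 × 125%/6⌋ = $19,616; SL = ⌊$79,261/4⌋ = $19,815 → take SL $19,815. Book value $74,346.
Year 4: DB = ⌊$74,346 × 125%/6⌋ = $15,488; SL = ⌊$59,446/3⌋ = $19,815 → take SL $19,815. Book value $54,531.
Year 5: DB = ⌊$54,531 × 125%/6⌋ = $11,360; SL = ⌊$39,631/2⌋ = $19,815 → take SL $19,815. Book value $34,716.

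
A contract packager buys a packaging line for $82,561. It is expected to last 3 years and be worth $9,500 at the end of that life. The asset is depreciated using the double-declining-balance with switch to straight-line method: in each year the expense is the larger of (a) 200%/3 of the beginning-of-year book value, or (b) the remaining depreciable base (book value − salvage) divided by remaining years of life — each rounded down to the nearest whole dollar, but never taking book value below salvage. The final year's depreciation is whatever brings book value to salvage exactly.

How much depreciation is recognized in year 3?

$0

Depreciable base = $82,561 − $9,500 = $73,061.
Year 1: DB = ⌊$82,561 × 200%/3⌋ = $55,040; SL = ⌊$73,061/3⌋ = $24,353 → take DB $55,040. Book value $27,521.
Year 2: DB = ⌊$27,521 × 200%/3⌋ = $18,347; SL = ⌊$18,021/2⌋ = $9,010 → take DB $18,347, capped at $18,021. Book value $9,500.
Year 3 (final): $9,500 − $9,500 = $0. Book value $9,500.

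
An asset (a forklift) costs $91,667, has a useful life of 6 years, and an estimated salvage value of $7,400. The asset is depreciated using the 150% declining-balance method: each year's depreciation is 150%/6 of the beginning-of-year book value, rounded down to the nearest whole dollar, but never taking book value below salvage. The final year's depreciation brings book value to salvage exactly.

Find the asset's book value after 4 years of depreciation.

$29,005

Depreciable base = $91,667 − $7,400 = $84,267.
Year 1: ⌊$91,667 × 150%/6⌋ = $22,916. Book value $68,751.
Year 2: ⌊$68,751 × 150%/6⌋ = $17,187. Book value $51,564.
Year 3: ⌊$51,564 × 150%/6⌋ = $12,891. Book value $38,673.
Year 4: ⌊$38,673 × 150%/6⌋ = $9,668. Book value $29,005.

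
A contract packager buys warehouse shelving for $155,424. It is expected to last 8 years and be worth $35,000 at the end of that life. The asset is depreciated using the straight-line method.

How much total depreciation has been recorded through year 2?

Depreciable base = $155,424 − $35,000 = $120,424.
Annual expense = $120,424 / 8 = $15,053.
End of year 1: book value $140,371.
End of year 2: book value $125,318.
Accumulated through year 2 = $155,424 − $125,318 = $30,106.

$30,106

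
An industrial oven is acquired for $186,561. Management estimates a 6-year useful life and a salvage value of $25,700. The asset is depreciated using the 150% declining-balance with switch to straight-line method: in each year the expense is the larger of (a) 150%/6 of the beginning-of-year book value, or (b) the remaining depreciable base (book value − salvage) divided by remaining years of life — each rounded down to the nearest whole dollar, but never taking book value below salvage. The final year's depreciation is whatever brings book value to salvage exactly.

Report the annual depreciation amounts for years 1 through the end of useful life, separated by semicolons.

Depreciable base = $186,561 − $25,700 = $160,861.
Year 1: DB = ⌊$186,561 × 150%/6⌋ = $46,640; SL = ⌊$160,861/6⌋ = $26,810 → take DB $46,640. Book value $139,921.
Year 2: DB = ⌊$139,921 × 150%/6⌋ = $34,980; SL = ⌊$114,221/5⌋ = $22,844 → take DB $34,980. Book value $104,941.
Year 3: DB = ⌊$104,941 × 150%/6⌋ = $26,235; SL = ⌊$79,241/4⌋ = $19,810 → take DB $26,235. Book value $78,706.
Year 4: DB = ⌊$78,706 × 150%/6⌋ = $19,676; SL = ⌊$53,006/3⌋ = $17,668 → take DB $19,676. Book value $59,030.
Year 5: DB = ⌊$59,030 × 150%/6⌋ = $14,757; SL = ⌊$33,330/2⌋ = $16,665 → take SL $16,665. Book value $42,365.
Year 6 (final): $42,365 − $25,700 = $16,665. Book value $25,700.

$46,640; $34,980; $26,235; $19,676; $16,665; $16,665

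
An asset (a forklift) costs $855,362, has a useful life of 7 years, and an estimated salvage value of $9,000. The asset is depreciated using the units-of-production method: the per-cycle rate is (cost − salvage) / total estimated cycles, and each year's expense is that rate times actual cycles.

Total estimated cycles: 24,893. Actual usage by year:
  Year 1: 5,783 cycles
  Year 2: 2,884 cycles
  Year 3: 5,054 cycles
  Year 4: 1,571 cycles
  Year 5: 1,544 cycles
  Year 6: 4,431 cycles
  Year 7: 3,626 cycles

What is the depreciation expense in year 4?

Depreciable base = $855,362 − $9,000 = $846,362.
Rate = $846,362 / 24,893 cycles = $34 per cycle.
Year 1: 5,783 × $34 = $196,622. Book value $658,740.
Year 2: 2,884 × $34 = $98,056. Book value $560,684.
Year 3: 5,054 × $34 = $171,836. Book value $388,848.
Year 4: 1,571 × $34 = $53,414. Book value $335,434.

$53,414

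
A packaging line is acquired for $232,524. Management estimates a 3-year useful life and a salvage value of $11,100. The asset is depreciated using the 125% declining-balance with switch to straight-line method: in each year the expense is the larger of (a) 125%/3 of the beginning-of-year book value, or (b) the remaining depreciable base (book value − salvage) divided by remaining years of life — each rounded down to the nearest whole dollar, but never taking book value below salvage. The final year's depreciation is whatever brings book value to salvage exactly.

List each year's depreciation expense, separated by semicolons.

$96,885; $62,269; $62,270

Depreciable base = $232,524 − $11,100 = $221,424.
Year 1: DB = ⌊$232,524 × 125%/3⌋ = $96,885; SL = ⌊$221,424/3⌋ = $73,808 → take DB $96,885. Book value $135,639.
Year 2: DB = ⌊$135,639 × 125%/3⌋ = $56,516; SL = ⌊$124,539/2⌋ = $62,269 → take SL $62,269. Book value $73,370.
Year 3 (final): $73,370 − $11,100 = $62,270. Book value $11,100.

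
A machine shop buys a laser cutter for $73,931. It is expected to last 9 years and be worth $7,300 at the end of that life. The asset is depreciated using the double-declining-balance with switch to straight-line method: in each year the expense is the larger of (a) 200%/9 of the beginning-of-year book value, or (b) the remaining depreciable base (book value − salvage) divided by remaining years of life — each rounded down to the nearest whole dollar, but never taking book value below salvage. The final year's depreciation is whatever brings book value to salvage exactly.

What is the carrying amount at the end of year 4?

Depreciable base = $73,931 − $7,300 = $66,631.
Year 1: DB = ⌊$73,931 × 200%/9⌋ = $16,429; SL = ⌊$66,631/9⌋ = $7,403 → take DB $16,429. Book value $57,502.
Year 2: DB = ⌊$57,502 × 200%/9⌋ = $12,778; SL = ⌊$50,202/8⌋ = $6,275 → take DB $12,778. Book value $44,724.
Year 3: DB = ⌊$44,724 × 200%/9⌋ = $9,938; SL = ⌊$37,424/7⌋ = $5,346 → take DB $9,938. Book value $34,786.
Year 4: DB = ⌊$34,786 × 200%/9⌋ = $7,730; SL = ⌊$27,486/6⌋ = $4,581 → take DB $7,730. Book value $27,056.

$27,056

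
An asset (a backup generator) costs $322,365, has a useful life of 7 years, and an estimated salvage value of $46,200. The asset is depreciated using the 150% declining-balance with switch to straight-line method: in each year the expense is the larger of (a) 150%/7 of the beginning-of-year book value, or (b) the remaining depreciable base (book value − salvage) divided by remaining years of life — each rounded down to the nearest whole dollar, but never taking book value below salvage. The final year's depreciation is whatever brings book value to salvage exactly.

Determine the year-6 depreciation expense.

Depreciable base = $322,365 − $46,200 = $276,165.
Year 1: DB = ⌊$322,365 × 150%/7⌋ = $69,078; SL = ⌊$276,165/7⌋ = $39,452 → take DB $69,078. Book value $253,287.
Year 2: DB = ⌊$253,287 × 150%/7⌋ = $54,275; SL = ⌊$207,087/6⌋ = $34,514 → take DB $54,275. Book value $199,012.
Year 3: DB = ⌊$199,012 × 150%/7⌋ = $42,645; SL = ⌊$152,812/5⌋ = $30,562 → take DB $42,645. Book value $156,367.
Year 4: DB = ⌊$156,367 × 150%/7⌋ = $33,507; SL = ⌊$110,167/4⌋ = $27,541 → take DB $33,507. Book value $122,860.
Year 5: DB = ⌊$122,860 × 150%/7⌋ = $26,327; SL = ⌊$76,660/3⌋ = $25,553 → take DB $26,327. Book value $96,533.
Year 6: DB = ⌊$96,533 × 150%/7⌋ = $20,685; SL = ⌊$50,333/2⌋ = $25,166 → take SL $25,166. Book value $71,367.

$25,166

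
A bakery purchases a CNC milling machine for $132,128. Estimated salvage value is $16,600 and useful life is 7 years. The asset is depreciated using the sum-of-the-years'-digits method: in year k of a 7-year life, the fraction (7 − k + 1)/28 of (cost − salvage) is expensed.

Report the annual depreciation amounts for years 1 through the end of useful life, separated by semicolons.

$28,882; $24,756; $20,630; $16,504; $12,378; $8,252; $4,126

Depreciable base = $132,128 − $16,600 = $115,528.
Sum of the years' digits = 7+6+5+4+3+2+1 = 28.
Year 1: $115,528 × 7/28 = $28,882. Book value $103,246.
Year 2: $115,528 × 6/28 = $24,756. Book value $78,490.
Year 3: $115,528 × 5/28 = $20,630. Book value $57,860.
Year 4: $115,528 × 4/28 = $16,504. Book value $41,356.
Year 5: $115,528 × 3/28 = $12,378. Book value $28,978.
Year 6: $115,528 × 2/28 = $8,252. Book value $20,726.
Year 7: $115,528 × 1/28 = $4,126. Book value $16,600.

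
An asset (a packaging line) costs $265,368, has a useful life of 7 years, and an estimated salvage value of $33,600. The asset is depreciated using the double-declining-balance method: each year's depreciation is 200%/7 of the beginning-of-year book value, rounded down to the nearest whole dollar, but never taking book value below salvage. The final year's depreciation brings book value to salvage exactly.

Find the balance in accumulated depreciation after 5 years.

$216,025

Depreciable base = $265,368 − $33,600 = $231,768.
Year 1: ⌊$265,368 × 200%/7⌋ = $75,819. Book value $189,549.
Year 2: ⌊$189,549 × 200%/7⌋ = $54,156. Book value $135,393.
Year 3: ⌊$135,393 × 200%/7⌋ = $38,683. Book value $96,710.
Year 4: ⌊$96,710 × 200%/7⌋ = $27,631. Book value $69,079.
Year 5: ⌊$69,079 × 200%/7⌋ = $19,736. Book value $49,343.
Accumulated through year 5 = $265,368 − $49,343 = $216,025.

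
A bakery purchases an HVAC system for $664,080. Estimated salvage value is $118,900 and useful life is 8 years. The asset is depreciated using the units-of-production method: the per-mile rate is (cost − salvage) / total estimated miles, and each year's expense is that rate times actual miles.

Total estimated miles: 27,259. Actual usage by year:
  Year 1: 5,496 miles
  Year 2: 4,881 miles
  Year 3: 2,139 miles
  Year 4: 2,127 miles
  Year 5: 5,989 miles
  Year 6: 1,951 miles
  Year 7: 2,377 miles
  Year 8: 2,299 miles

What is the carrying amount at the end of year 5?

Depreciable base = $664,080 − $118,900 = $545,180.
Rate = $545,180 / 27,259 miles = $20 per mile.
Year 1: 5,496 × $20 = $109,920. Book value $554,160.
Year 2: 4,881 × $20 = $97,620. Book value $456,540.
Year 3: 2,139 × $20 = $42,780. Book value $413,760.
Year 4: 2,127 × $20 = $42,540. Book value $371,220.
Year 5: 5,989 × $20 = $119,780. Book value $251,440.

$251,440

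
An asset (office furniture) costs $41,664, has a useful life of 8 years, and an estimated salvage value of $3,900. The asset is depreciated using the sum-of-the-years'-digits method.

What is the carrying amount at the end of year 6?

$7,047

Depreciable base = $41,664 − $3,900 = $37,764.
Sum of the years' digits = 8+7+6+5+4+3+2+1 = 36.
Year 1: $37,764 × 8/36 = $8,392. Book value $33,272.
Year 2: $37,764 × 7/36 = $7,343. Book value $25,929.
Year 3: $37,764 × 6/36 = $6,294. Book value $19,635.
Year 4: $37,764 × 5/36 = $5,245. Book value $14,390.
Year 5: $37,764 × 4/36 = $4,196. Book value $10,194.
Year 6: $37,764 × 3/36 = $3,147. Book value $7,047.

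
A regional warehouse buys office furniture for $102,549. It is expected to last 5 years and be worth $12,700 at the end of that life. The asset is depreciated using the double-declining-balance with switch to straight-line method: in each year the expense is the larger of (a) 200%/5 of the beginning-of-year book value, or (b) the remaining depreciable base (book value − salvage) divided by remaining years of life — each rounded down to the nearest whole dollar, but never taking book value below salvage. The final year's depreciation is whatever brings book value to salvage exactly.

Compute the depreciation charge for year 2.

$24,612

Depreciable base = $102,549 − $12,700 = $89,849.
Year 1: DB = ⌊$102,549 × 200%/5⌋ = $41,019; SL = ⌊$89,849/5⌋ = $17,969 → take DB $41,019. Book value $61,530.
Year 2: DB = ⌊$61,530 × 200%/5⌋ = $24,612; SL = ⌊$48,830/4⌋ = $12,207 → take DB $24,612. Book value $36,918.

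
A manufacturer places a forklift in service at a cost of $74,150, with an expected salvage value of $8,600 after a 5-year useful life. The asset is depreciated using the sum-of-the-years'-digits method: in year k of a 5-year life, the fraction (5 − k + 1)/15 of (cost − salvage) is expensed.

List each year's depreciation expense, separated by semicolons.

Depreciable base = $74,150 − $8,600 = $65,550.
Sum of the years' digits = 5+4+3+2+1 = 15.
Year 1: $65,550 × 5/15 = $21,850. Book value $52,300.
Year 2: $65,550 × 4/15 = $17,480. Book value $34,820.
Year 3: $65,550 × 3/15 = $13,110. Book value $21,710.
Year 4: $65,550 × 2/15 = $8,740. Book value $12,970.
Year 5: $65,550 × 1/15 = $4,370. Book value $8,600.

$21,850; $17,480; $13,110; $8,740; $4,370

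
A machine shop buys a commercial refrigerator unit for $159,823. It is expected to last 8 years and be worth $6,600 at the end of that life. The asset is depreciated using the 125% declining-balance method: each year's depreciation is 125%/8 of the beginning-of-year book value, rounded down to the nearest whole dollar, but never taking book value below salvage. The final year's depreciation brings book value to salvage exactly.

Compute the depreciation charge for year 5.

$12,656

Depreciable base = $159,823 − $6,600 = $153,223.
Year 1: ⌊$159,823 × 125%/8⌋ = $24,972. Book value $134,851.
Year 2: ⌊$134,851 × 125%/8⌋ = $21,070. Book value $113,781.
Year 3: ⌊$113,781 × 125%/8⌋ = $17,778. Book value $96,003.
Year 4: ⌊$96,003 × 125%/8⌋ = $15,000. Book value $81,003.
Year 5: ⌊$81,003 × 125%/8⌋ = $12,656. Book value $68,347.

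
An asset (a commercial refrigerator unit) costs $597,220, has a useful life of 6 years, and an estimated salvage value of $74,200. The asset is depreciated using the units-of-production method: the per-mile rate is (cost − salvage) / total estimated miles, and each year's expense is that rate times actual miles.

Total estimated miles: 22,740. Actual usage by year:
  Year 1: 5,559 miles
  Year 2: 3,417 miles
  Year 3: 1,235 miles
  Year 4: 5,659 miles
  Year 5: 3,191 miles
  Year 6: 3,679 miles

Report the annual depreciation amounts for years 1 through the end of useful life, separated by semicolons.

Depreciable base = $597,220 − $74,200 = $523,020.
Rate = $523,020 / 22,740 miles = $23 per mile.
Year 1: 5,559 × $23 = $127,857. Book value $469,363.
Year 2: 3,417 × $23 = $78,591. Book value $390,772.
Year 3: 1,235 × $23 = $28,405. Book value $362,367.
Year 4: 5,659 × $23 = $130,157. Book value $232,210.
Year 5: 3,191 × $23 = $73,393. Book value $158,817.
Year 6: 3,679 × $23 = $84,617. Book value $74,200.

$127,857; $78,591; $28,405; $130,157; $73,393; $84,617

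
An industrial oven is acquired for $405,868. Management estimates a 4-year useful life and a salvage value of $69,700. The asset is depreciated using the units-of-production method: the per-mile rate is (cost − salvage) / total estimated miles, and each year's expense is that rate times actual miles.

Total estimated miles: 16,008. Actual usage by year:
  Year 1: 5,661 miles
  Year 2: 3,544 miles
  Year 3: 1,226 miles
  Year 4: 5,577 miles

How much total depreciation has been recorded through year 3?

Depreciable base = $405,868 − $69,700 = $336,168.
Rate = $336,168 / 16,008 miles = $21 per mile.
Year 1: 5,661 × $21 = $118,881. Book value $286,987.
Year 2: 3,544 × $21 = $74,424. Book value $212,563.
Year 3: 1,226 × $21 = $25,746. Book value $186,817.
Accumulated through year 3 = $405,868 − $186,817 = $219,051.

$219,051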